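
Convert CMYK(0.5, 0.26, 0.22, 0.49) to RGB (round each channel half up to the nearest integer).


R = 255 × (1-C) × (1-K) = 255 × 0.50 × 0.51 = 65.025 → 65
G = 255 × (1-M) × (1-K) = 255 × 0.74 × 0.51 = 96.237 → 96
B = 255 × (1-Y) × (1-K) = 255 × 0.78 × 0.51 = 101.439 → 101
= RGB(65, 96, 101)


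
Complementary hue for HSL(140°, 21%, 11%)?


Complement = opposite side of color wheel = hue + 180°
H' = (140 + 180) mod 360 = 320°
S and L unchanged.
= HSL(320°, 21%, 11%)


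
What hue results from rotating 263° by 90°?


New hue = (H + rotation) mod 360
New hue = (263 + 90) mod 360
= 353 mod 360
= 353°


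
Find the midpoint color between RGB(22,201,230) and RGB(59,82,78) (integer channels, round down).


Midpoint: each channel = ⌊(C₁+C₂)/2⌋
R: ⌊(22+59)/2⌋ = 40
G: ⌊(201+82)/2⌋ = 141
B: ⌊(230+78)/2⌋ = 154
= RGB(40, 141, 154)


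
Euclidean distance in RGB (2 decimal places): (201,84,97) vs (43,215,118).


d = √[(R₁-R₂)² + (G₁-G₂)² + (B₁-B₂)²]
d = √[(201-43)² + (84-215)² + (97-118)²]
d = √[24964 + 17161 + 441]
d = √42566
d ≈ 206.32


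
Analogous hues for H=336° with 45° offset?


Base hue: 336°
Left analog: (336 - 45) mod 360 = 291°
Right analog: (336 + 45) mod 360 = 21°
Analogous hues = 291° and 21°


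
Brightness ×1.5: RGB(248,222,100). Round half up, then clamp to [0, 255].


Multiply each channel by 1.5, round half up, clamp to [0, 255]
R: 248×1.5 = 372 → clamp → 255
G: 222×1.5 = 333 → clamp → 255
B: 100×1.5 = 150
= RGB(255, 255, 150)


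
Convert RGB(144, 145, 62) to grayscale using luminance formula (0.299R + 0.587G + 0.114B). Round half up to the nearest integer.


Gray = 0.299×R + 0.587×G + 0.114×B
Gray = 0.299×144 + 0.587×145 + 0.114×62
Gray = 43.056 + 85.115 + 7.068
Gray = 135.239 → round half up → 135
Gray = 135


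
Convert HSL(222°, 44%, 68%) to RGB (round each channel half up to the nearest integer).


H=222°, S=0.44, L=0.68
C = (1-|2L-1|)×S = (1-|0.36|)×0.44 = 0.2816
H' = H/60 = 222/60 ≈ 3.7000; X = C×(1-|H' mod 2 - 1|) = 0.08448
m = L - C/2 = 0.68 - 0.1408 = 0.5392
Sector ⌊H'⌋ = 3 → (R',G',B') = (0.0, 0.08448, 0.2816)
RGB = ((R'+m)×255, (G'+m)×255, (B'+m)×255) = (137.496, 159.0384, 209.304)
Round half up → RGB(137, 159, 209)


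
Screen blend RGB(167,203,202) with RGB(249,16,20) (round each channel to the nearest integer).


Screen: C = 255 - (255-A)×(255-B)/255, rounded to nearest integer
R: 255 - (255-167)×(255-249)/255 = 255 - 528/255 ≈ 255 - 2.071 = 252.929 → 253
G: 255 - (255-203)×(255-16)/255 = 255 - 12428/255 ≈ 255 - 48.737 = 206.263 → 206
B: 255 - (255-202)×(255-20)/255 = 255 - 12455/255 ≈ 255 - 48.843 = 206.157 → 206
= RGB(253, 206, 206)


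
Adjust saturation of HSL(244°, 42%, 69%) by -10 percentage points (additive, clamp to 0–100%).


Original S = 42%
Adjustment = -10 percentage points
New S = 42 + (-10) = 32
Clamp to [0, 100] → 32
= HSL(244°, 32%, 69%)


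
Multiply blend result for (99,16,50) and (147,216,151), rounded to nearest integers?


Multiply: C = A×B/255, rounded to nearest integer
R: 99×147/255 = 14553/255 ≈ 57.071 → 57
G: 16×216/255 = 3456/255 ≈ 13.553 → 14
B: 50×151/255 = 7550/255 ≈ 29.608 → 30
= RGB(57, 14, 30)


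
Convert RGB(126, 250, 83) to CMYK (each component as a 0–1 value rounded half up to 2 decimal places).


R'=126/255≈0.4941, G'=250/255≈0.9804, B'=83/255≈0.3255
K = 1 - max(R',G',B') = 1 - 250/255 = 5/255 = 0.01960… → 0.02
(1-R'-K)/(1-K) simplifies to (max-R)/max with max = 250:
C = (250-126)/250 = 124/250 = 0.496 → 0.50
M = (250-250)/250 = 0/250 = 0 → 0.00
Y = (250-83)/250 = 167/250 = 0.668 → 0.67
= CMYK(0.50, 0.00, 0.67, 0.02)


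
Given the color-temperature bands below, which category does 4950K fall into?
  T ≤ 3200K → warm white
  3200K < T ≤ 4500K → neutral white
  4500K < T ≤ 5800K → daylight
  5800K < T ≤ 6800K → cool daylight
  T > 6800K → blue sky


Temperature: 4950K
4500K < 4950K ≤ 5800K → daylight
Classification: daylight


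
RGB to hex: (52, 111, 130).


R = 52 → 34 (hex)
G = 111 → 6F (hex)
B = 130 → 82 (hex)
Hex = #346F82


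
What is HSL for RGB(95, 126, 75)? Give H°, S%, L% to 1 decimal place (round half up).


Normalize: R'=95/255≈0.3725, G'=126/255≈0.4941, B'=75/255≈0.2941
Max=126/255, Min=75/255, Δ=Max-Min=51/255
L = (Max+Min)/2 = (126+75)/510 = 201/510 = 0.39411… → L = 39.4%
L ≤ 0.5 → S = Δ/(Max+Min) = 51/(126+75) = 51/201 = 0.25373… → S = 25.4%
(the 1/255 factors cancel in S and H, so raw channel differences can be used)
Max is G' → H = 60 × ((B-R)/Δ + 2) = 60 × ((75-95)/51 + 2)
  -20/51 + 2 = -0.3921… + 2 = 1.6078…
  H = 60 × 1.6078… = 96.470…° → H = 96.5°
= HSL(96.5°, 25.4%, 39.4%)


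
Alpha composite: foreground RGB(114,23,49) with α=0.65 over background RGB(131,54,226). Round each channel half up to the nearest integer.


C = α×F + (1-α)×B, with 1-α = 0.35
R: 0.65×114 + 0.35×131 = 74.10 + 45.85 = 119.95 → 120
G: 0.65×23 + 0.35×54 = 14.95 + 18.90 = 33.85 → 34
B: 0.65×49 + 0.35×226 = 31.85 + 79.10 = 110.95 → 111
= RGB(120, 34, 111)


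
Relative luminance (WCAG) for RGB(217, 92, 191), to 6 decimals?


Linearize each channel (sRGB transfer function): c = v/255; c_lin = c/12.92 if c ≤ 0.04045, else ((c+0.055)/1.055)^2.4
  R: 217/255 ≈ 0.850980 > 0.04045 → ((0.850980+0.055)/1.055)^2.4 ≈ 0.693872
  G: 92/255 ≈ 0.360784 > 0.04045 → ((0.360784+0.055)/1.055)^2.4 ≈ 0.107023
  B: 191/255 ≈ 0.749020 > 0.04045 → ((0.749020+0.055)/1.055)^2.4 ≈ 0.520996
R_lin = 0.693872, G_lin = 0.107023, B_lin = 0.520996
L = 0.2126×R + 0.7152×G + 0.0722×B
L = 0.2126×0.693872 + 0.7152×0.107023 + 0.0722×0.520996
L ≈ 0.261676


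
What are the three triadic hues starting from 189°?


Triadic: equally spaced at 120° intervals
H1 = 189°
H2 = (189 + 120) mod 360 = 309°
H3 = (189 + 240) mod 360 = 69°
Triadic = 189°, 309°, 69°


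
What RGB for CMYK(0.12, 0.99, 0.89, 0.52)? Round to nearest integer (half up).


R = 255 × (1-C) × (1-K) = 255 × 0.88 × 0.48 = 107.712 → 108
G = 255 × (1-M) × (1-K) = 255 × 0.01 × 0.48 = 1.224 → 1
B = 255 × (1-Y) × (1-K) = 255 × 0.11 × 0.48 = 13.464 → 13
= RGB(108, 1, 13)


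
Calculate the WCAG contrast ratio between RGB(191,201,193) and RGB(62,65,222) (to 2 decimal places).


Linearize each sRGB channel c=v/255: c/12.92 if c ≤ 0.04045 else ((c+0.055)/1.055)^2.4
L = 0.2126×R_lin + 0.7152×G_lin + 0.0722×B_lin
Color 1 (191,201,193):
  R=191: 191/255≈0.7490 > 0.04045 → ((0.7490+0.055)/1.055)^2.4 ≈ 0.52100
  G=201: 201/255≈0.7882 > 0.04045 → ((0.7882+0.055)/1.055)^2.4 ≈ 0.58408
  B=193: 193/255≈0.7569 > 0.04045 → ((0.7569+0.055)/1.055)^2.4 ≈ 0.53328
  L1 = 0.2126×0.52100 + 0.7152×0.58408 + 0.0722×0.53328 ≈ 0.56700
Color 2 (62,65,222):
  R=62: 62/255≈0.2431 > 0.04045 → ((0.2431+0.055)/1.055)^2.4 ≈ 0.04817
  G=65: 65/255≈0.2549 > 0.04045 → ((0.2549+0.055)/1.055)^2.4 ≈ 0.05286
  B=222: 222/255≈0.8706 > 0.04045 → ((0.8706+0.055)/1.055)^2.4 ≈ 0.73046
  L2 = 0.2126×0.04817 + 0.7152×0.05286 + 0.0722×0.73046 ≈ 0.10079
Lighter = 0.56700, Darker = 0.10079
Ratio = (L_lighter + 0.05) / (L_darker + 0.05)
Ratio = (0.56700 + 0.05) / (0.10079 + 0.05) = 0.61700 / 0.15079 ≈ 4.0919
Ratio ≈ 4.09:1


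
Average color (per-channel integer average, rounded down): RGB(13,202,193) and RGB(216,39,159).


Midpoint: each channel = ⌊(C₁+C₂)/2⌋
R: ⌊(13+216)/2⌋ = 114
G: ⌊(202+39)/2⌋ = 120
B: ⌊(193+159)/2⌋ = 176
= RGB(114, 120, 176)


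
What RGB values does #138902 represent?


13 → 19 (R)
89 → 137 (G)
02 → 2 (B)
= RGB(19, 137, 2)


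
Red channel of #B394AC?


Color: #B394AC
R = B3 = 179
G = 94 = 148
B = AC = 172
Red = 179


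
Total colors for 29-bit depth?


Colors = 2^bits = 2^29
= 536,870,912 colors


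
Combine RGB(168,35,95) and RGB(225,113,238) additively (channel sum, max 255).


Additive: each channel = min(255, C₁+C₂)
R: 168+225 = 393 → 255
G: 35+113 = 148 → 148
B: 95+238 = 333 → 255
= RGB(255, 148, 255)


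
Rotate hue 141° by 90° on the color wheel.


New hue = (H + rotation) mod 360
New hue = (141 + 90) mod 360
= 231 mod 360
= 231°


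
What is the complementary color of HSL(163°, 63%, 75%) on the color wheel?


Complement = opposite side of color wheel = hue + 180°
H' = (163 + 180) mod 360 = 343°
S and L unchanged.
= HSL(343°, 63%, 75%)


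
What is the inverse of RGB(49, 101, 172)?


Invert: (255-R, 255-G, 255-B)
R: 255-49 = 206
G: 255-101 = 154
B: 255-172 = 83
= RGB(206, 154, 83)


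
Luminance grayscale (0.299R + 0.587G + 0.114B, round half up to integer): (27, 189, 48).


Gray = 0.299×R + 0.587×G + 0.114×B
Gray = 0.299×27 + 0.587×189 + 0.114×48
Gray = 8.073 + 110.943 + 5.472
Gray = 124.488 → round half up → 124
Gray = 124


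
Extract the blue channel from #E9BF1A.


Color: #E9BF1A
R = E9 = 233
G = BF = 191
B = 1A = 26
Blue = 26


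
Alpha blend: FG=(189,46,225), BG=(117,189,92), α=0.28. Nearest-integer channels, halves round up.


C = α×F + (1-α)×B, with 1-α = 0.72
R: 0.28×189 + 0.72×117 = 52.92 + 84.24 = 137.16 → 137
G: 0.28×46 + 0.72×189 = 12.88 + 136.08 = 148.96 → 149
B: 0.28×225 + 0.72×92 = 63.00 + 66.24 = 129.24 → 129
= RGB(137, 149, 129)


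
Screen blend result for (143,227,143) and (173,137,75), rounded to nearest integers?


Screen: C = 255 - (255-A)×(255-B)/255, rounded to nearest integer
R: 255 - (255-143)×(255-173)/255 = 255 - 9184/255 ≈ 255 - 36.016 = 218.984 → 219
G: 255 - (255-227)×(255-137)/255 = 255 - 3304/255 ≈ 255 - 12.957 = 242.043 → 242
B: 255 - (255-143)×(255-75)/255 = 255 - 20160/255 ≈ 255 - 79.059 = 175.941 → 176
= RGB(219, 242, 176)


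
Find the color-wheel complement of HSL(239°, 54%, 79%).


Complement = opposite side of color wheel = hue + 180°
H' = (239 + 180) mod 360 = 59°
S and L unchanged.
= HSL(59°, 54%, 79%)


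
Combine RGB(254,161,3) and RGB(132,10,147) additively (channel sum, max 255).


Additive: each channel = min(255, C₁+C₂)
R: 254+132 = 386 → 255
G: 161+10 = 171 → 171
B: 3+147 = 150 → 150
= RGB(255, 171, 150)


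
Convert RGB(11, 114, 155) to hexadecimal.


R = 11 → 0B (hex)
G = 114 → 72 (hex)
B = 155 → 9B (hex)
Hex = #0B729B


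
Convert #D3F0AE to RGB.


D3 → 211 (R)
F0 → 240 (G)
AE → 174 (B)
= RGB(211, 240, 174)


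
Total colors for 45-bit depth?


Colors = 2^bits = 2^45
= 35,184,372,088,832 colors


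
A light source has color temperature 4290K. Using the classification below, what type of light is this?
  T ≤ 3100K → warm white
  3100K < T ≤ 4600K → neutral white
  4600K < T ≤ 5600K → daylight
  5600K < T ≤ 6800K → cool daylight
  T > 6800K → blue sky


Temperature: 4290K
3100K < 4290K ≤ 4600K → neutral white
Classification: neutral white


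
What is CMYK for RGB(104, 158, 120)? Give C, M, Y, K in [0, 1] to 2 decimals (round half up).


R'=104/255≈0.4078, G'=158/255≈0.6196, B'=120/255≈0.4706
K = 1 - max(R',G',B') = 1 - 158/255 = 97/255 = 0.38039… → 0.38
(1-R'-K)/(1-K) simplifies to (max-R)/max with max = 158:
C = (158-104)/158 = 54/158 = 0.34177… → 0.34
M = (158-158)/158 = 0/158 = 0 → 0.00
Y = (158-120)/158 = 38/158 = 0.24050… → 0.24
= CMYK(0.34, 0.00, 0.24, 0.38)


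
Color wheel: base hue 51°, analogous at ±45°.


Base hue: 51°
Left analog: (51 - 45) mod 360 = 6°
Right analog: (51 + 45) mod 360 = 96°
Analogous hues = 6° and 96°


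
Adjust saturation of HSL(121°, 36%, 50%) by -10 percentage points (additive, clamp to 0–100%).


Original S = 36%
Adjustment = -10 percentage points
New S = 36 + (-10) = 26
Clamp to [0, 100] → 26
= HSL(121°, 26%, 50%)


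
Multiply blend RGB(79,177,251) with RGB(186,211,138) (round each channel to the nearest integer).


Multiply: C = A×B/255, rounded to nearest integer
R: 79×186/255 = 14694/255 ≈ 57.624 → 58
G: 177×211/255 = 37347/255 ≈ 146.459 → 146
B: 251×138/255 = 34638/255 ≈ 135.835 → 136
= RGB(58, 146, 136)


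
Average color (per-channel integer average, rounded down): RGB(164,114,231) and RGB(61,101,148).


Midpoint: each channel = ⌊(C₁+C₂)/2⌋
R: ⌊(164+61)/2⌋ = 112
G: ⌊(114+101)/2⌋ = 107
B: ⌊(231+148)/2⌋ = 189
= RGB(112, 107, 189)


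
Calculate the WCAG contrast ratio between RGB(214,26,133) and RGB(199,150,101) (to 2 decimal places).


Linearize each sRGB channel c=v/255: c/12.92 if c ≤ 0.04045 else ((c+0.055)/1.055)^2.4
L = 0.2126×R_lin + 0.7152×G_lin + 0.0722×B_lin
Color 1 (214,26,133):
  R=214: 214/255≈0.8392 > 0.04045 → ((0.8392+0.055)/1.055)^2.4 ≈ 0.67244
  G=26: 26/255≈0.1020 > 0.04045 → ((0.1020+0.055)/1.055)^2.4 ≈ 0.01033
  B=133: 133/255≈0.5216 > 0.04045 → ((0.5216+0.055)/1.055)^2.4 ≈ 0.23455
  L1 = 0.2126×0.67244 + 0.7152×0.01033 + 0.0722×0.23455 ≈ 0.16728
Color 2 (199,150,101):
  R=199: 199/255≈0.7804 > 0.04045 → ((0.7804+0.055)/1.055)^2.4 ≈ 0.57112
  G=150: 150/255≈0.5882 > 0.04045 → ((0.5882+0.055)/1.055)^2.4 ≈ 0.30499
  B=101: 101/255≈0.3961 > 0.04045 → ((0.3961+0.055)/1.055)^2.4 ≈ 0.13014
  L2 = 0.2126×0.57112 + 0.7152×0.30499 + 0.0722×0.13014 ≈ 0.34894
Lighter = 0.34894, Darker = 0.16728
Ratio = (L_lighter + 0.05) / (L_darker + 0.05)
Ratio = (0.34894 + 0.05) / (0.16728 + 0.05) = 0.39894 / 0.21728 ≈ 1.8360
Ratio ≈ 1.84:1


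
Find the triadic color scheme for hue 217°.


Triadic: equally spaced at 120° intervals
H1 = 217°
H2 = (217 + 120) mod 360 = 337°
H3 = (217 + 240) mod 360 = 97°
Triadic = 217°, 337°, 97°


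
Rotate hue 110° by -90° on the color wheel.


New hue = (H + rotation) mod 360
New hue = (110 -90) mod 360
= 20 mod 360
= 20°


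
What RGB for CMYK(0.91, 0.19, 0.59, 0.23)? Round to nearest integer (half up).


R = 255 × (1-C) × (1-K) = 255 × 0.09 × 0.77 = 17.6715 → 18
G = 255 × (1-M) × (1-K) = 255 × 0.81 × 0.77 = 159.0435 → 159
B = 255 × (1-Y) × (1-K) = 255 × 0.41 × 0.77 = 80.5035 → 81
= RGB(18, 159, 81)


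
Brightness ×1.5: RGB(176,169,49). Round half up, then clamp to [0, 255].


Multiply each channel by 1.5, round half up, clamp to [0, 255]
R: 176×1.5 = 264 → clamp → 255
G: 169×1.5 = 253.5 → round → 254
B: 49×1.5 = 73.5 → round → 74
= RGB(255, 254, 74)


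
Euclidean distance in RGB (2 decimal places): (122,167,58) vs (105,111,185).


d = √[(R₁-R₂)² + (G₁-G₂)² + (B₁-B₂)²]
d = √[(122-105)² + (167-111)² + (58-185)²]
d = √[289 + 3136 + 16129]
d = √19554
d ≈ 139.84


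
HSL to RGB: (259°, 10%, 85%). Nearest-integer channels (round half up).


H=259°, S=0.10, L=0.85
C = (1-|2L-1|)×S = (1-|0.70|)×0.10 = 0.03
H' = H/60 = 259/60 ≈ 4.3167; X = C×(1-|H' mod 2 - 1|) = 0.0095
m = L - C/2 = 0.85 - 0.015 = 0.835
Sector ⌊H'⌋ = 4 → (R',G',B') = (0.0095, 0.0, 0.03)
RGB = ((R'+m)×255, (G'+m)×255, (B'+m)×255) = (215.3475, 212.925, 220.575)
Round half up → RGB(215, 213, 221)


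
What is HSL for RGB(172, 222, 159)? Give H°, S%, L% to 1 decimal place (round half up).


Normalize: R'=172/255≈0.6745, G'=222/255≈0.8706, B'=159/255≈0.6235
Max=222/255, Min=159/255, Δ=Max-Min=63/255
L = (Max+Min)/2 = (222+159)/510 = 381/510 = 0.74705… → L = 74.7%
L > 0.5 → S = Δ/(2-Max-Min) = 63/(510-222-159) = 63/129 = 0.48837… → S = 48.8%
(the 1/255 factors cancel in S and H, so raw channel differences can be used)
Max is G' → H = 60 × ((B-R)/Δ + 2) = 60 × ((159-172)/63 + 2)
  -13/63 + 2 = -0.2063… + 2 = 1.7936…
  H = 60 × 1.7936… = 107.619…° → H = 107.6°
= HSL(107.6°, 48.8%, 74.7%)


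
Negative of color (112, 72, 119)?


Invert: (255-R, 255-G, 255-B)
R: 255-112 = 143
G: 255-72 = 183
B: 255-119 = 136
= RGB(143, 183, 136)


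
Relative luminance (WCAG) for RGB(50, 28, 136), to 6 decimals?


Linearize each channel (sRGB transfer function): c = v/255; c_lin = c/12.92 if c ≤ 0.04045, else ((c+0.055)/1.055)^2.4
  R: 50/255 ≈ 0.196078 > 0.04045 → ((0.196078+0.055)/1.055)^2.4 ≈ 0.031896
  G: 28/255 ≈ 0.109804 > 0.04045 → ((0.109804+0.055)/1.055)^2.4 ≈ 0.011612
  B: 136/255 ≈ 0.533333 > 0.04045 → ((0.533333+0.055)/1.055)^2.4 ≈ 0.246201
R_lin = 0.031896, G_lin = 0.011612, B_lin = 0.246201
L = 0.2126×R + 0.7152×G + 0.0722×B
L = 0.2126×0.031896 + 0.7152×0.011612 + 0.0722×0.246201
L ≈ 0.032862


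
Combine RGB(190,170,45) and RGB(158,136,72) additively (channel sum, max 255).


Additive: each channel = min(255, C₁+C₂)
R: 190+158 = 348 → 255
G: 170+136 = 306 → 255
B: 45+72 = 117 → 117
= RGB(255, 255, 117)


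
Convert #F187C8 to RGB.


F1 → 241 (R)
87 → 135 (G)
C8 → 200 (B)
= RGB(241, 135, 200)


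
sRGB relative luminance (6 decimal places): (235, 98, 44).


Linearize each channel (sRGB transfer function): c = v/255; c_lin = c/12.92 if c ≤ 0.04045, else ((c+0.055)/1.055)^2.4
  R: 235/255 ≈ 0.921569 > 0.04045 → ((0.921569+0.055)/1.055)^2.4 ≈ 0.830770
  G: 98/255 ≈ 0.384314 > 0.04045 → ((0.384314+0.055)/1.055)^2.4 ≈ 0.122139
  B: 44/255 ≈ 0.172549 > 0.04045 → ((0.172549+0.055)/1.055)^2.4 ≈ 0.025187
R_lin = 0.830770, G_lin = 0.122139, B_lin = 0.025187
L = 0.2126×R + 0.7152×G + 0.0722×B
L = 0.2126×0.830770 + 0.7152×0.122139 + 0.0722×0.025187
L ≈ 0.265794


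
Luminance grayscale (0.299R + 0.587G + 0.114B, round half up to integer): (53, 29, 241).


Gray = 0.299×R + 0.587×G + 0.114×B
Gray = 0.299×53 + 0.587×29 + 0.114×241
Gray = 15.847 + 17.023 + 27.474
Gray = 60.344 → round half up → 60
Gray = 60


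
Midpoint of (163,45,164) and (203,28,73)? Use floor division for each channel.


Midpoint: each channel = ⌊(C₁+C₂)/2⌋
R: ⌊(163+203)/2⌋ = 183
G: ⌊(45+28)/2⌋ = 36
B: ⌊(164+73)/2⌋ = 118
= RGB(183, 36, 118)


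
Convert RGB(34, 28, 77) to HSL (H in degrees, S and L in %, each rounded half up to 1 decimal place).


Normalize: R'=34/255≈0.1333, G'=28/255≈0.1098, B'=77/255≈0.3020
Max=77/255, Min=28/255, Δ=Max-Min=49/255
L = (Max+Min)/2 = (77+28)/510 = 105/510 = 0.20588… → L = 20.6%
L ≤ 0.5 → S = Δ/(Max+Min) = 49/(77+28) = 49/105 = 0.46666… → S = 46.7%
(the 1/255 factors cancel in S and H, so raw channel differences can be used)
Max is B' → H = 60 × ((R-G)/Δ + 4) = 60 × ((34-28)/49 + 4)
  6/49 + 4 = 0.1224… + 4 = 4.1224…
  H = 60 × 4.1224… = 247.346…° → H = 247.3°
= HSL(247.3°, 46.7%, 20.6%)


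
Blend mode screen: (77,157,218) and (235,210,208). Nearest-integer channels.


Screen: C = 255 - (255-A)×(255-B)/255, rounded to nearest integer
R: 255 - (255-77)×(255-235)/255 = 255 - 3560/255 ≈ 255 - 13.961 = 241.039 → 241
G: 255 - (255-157)×(255-210)/255 = 255 - 4410/255 ≈ 255 - 17.294 = 237.706 → 238
B: 255 - (255-218)×(255-208)/255 = 255 - 1739/255 ≈ 255 - 6.820 = 248.180 → 248
= RGB(241, 238, 248)


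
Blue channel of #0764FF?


Color: #0764FF
R = 07 = 7
G = 64 = 100
B = FF = 255
Blue = 255


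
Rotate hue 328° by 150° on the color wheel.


New hue = (H + rotation) mod 360
New hue = (328 + 150) mod 360
= 478 mod 360
= 118°


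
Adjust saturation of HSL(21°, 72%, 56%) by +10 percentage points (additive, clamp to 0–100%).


Original S = 72%
Adjustment = +10 percentage points
New S = 72 + (10) = 82
Clamp to [0, 100] → 82
= HSL(21°, 82%, 56%)


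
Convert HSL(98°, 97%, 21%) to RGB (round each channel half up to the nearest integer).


H=98°, S=0.97, L=0.21
C = (1-|2L-1|)×S = (1-|-0.58|)×0.97 = 0.4074
H' = H/60 = 98/60 ≈ 1.6333; X = C×(1-|H' mod 2 - 1|) = 0.14938
m = L - C/2 = 0.21 - 0.2037 = 0.0063
Sector ⌊H'⌋ = 1 → (R',G',B') = (0.14938, 0.4074, 0.0)
RGB = ((R'+m)×255, (G'+m)×255, (B'+m)×255) = (39.6984, 105.4935, 1.6065)
Round half up → RGB(40, 105, 2)


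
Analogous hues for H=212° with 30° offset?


Base hue: 212°
Left analog: (212 - 30) mod 360 = 182°
Right analog: (212 + 30) mod 360 = 242°
Analogous hues = 182° and 242°


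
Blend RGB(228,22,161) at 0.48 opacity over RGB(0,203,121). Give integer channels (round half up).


C = α×F + (1-α)×B, with 1-α = 0.52
R: 0.48×228 + 0.52×0 = 109.44 + 0.00 = 109.44 → 109
G: 0.48×22 + 0.52×203 = 10.56 + 105.56 = 116.12 → 116
B: 0.48×161 + 0.52×121 = 77.28 + 62.92 = 140.20 → 140
= RGB(109, 116, 140)


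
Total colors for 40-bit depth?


Colors = 2^bits = 2^40
= 1,099,511,627,776 colors


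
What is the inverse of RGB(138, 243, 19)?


Invert: (255-R, 255-G, 255-B)
R: 255-138 = 117
G: 255-243 = 12
B: 255-19 = 236
= RGB(117, 12, 236)


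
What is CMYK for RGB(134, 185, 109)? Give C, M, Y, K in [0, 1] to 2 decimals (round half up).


R'=134/255≈0.5255, G'=185/255≈0.7255, B'=109/255≈0.4275
K = 1 - max(R',G',B') = 1 - 185/255 = 70/255 = 0.27450… → 0.27
(1-R'-K)/(1-K) simplifies to (max-R)/max with max = 185:
C = (185-134)/185 = 51/185 = 0.27567… → 0.28
M = (185-185)/185 = 0/185 = 0 → 0.00
Y = (185-109)/185 = 76/185 = 0.41081… → 0.41
= CMYK(0.28, 0.00, 0.41, 0.27)


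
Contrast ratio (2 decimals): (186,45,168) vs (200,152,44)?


Linearize each sRGB channel c=v/255: c/12.92 if c ≤ 0.04045 else ((c+0.055)/1.055)^2.4
L = 0.2126×R_lin + 0.7152×G_lin + 0.0722×B_lin
Color 1 (186,45,168):
  R=186: 186/255≈0.7294 > 0.04045 → ((0.7294+0.055)/1.055)^2.4 ≈ 0.49102
  G=45: 45/255≈0.1765 > 0.04045 → ((0.1765+0.055)/1.055)^2.4 ≈ 0.02624
  B=168: 168/255≈0.6588 > 0.04045 → ((0.6588+0.055)/1.055)^2.4 ≈ 0.39157
  L1 = 0.2126×0.49102 + 0.7152×0.02624 + 0.0722×0.39157 ≈ 0.15143
Color 2 (200,152,44):
  R=200: 200/255≈0.7843 > 0.04045 → ((0.7843+0.055)/1.055)^2.4 ≈ 0.57758
  G=152: 152/255≈0.5961 > 0.04045 → ((0.5961+0.055)/1.055)^2.4 ≈ 0.31399
  B=44: 44/255≈0.1725 > 0.04045 → ((0.1725+0.055)/1.055)^2.4 ≈ 0.02519
  L2 = 0.2126×0.57758 + 0.7152×0.31399 + 0.0722×0.02519 ≈ 0.34918
Lighter = 0.34918, Darker = 0.15143
Ratio = (L_lighter + 0.05) / (L_darker + 0.05)
Ratio = (0.34918 + 0.05) / (0.15143 + 0.05) = 0.39918 / 0.20143 ≈ 1.9817
Ratio ≈ 1.98:1


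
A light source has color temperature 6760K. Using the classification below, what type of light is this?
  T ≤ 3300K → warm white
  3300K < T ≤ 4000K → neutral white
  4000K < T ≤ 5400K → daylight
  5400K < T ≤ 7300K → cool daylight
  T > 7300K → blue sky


Temperature: 6760K
5400K < 6760K ≤ 7300K → cool daylight
Classification: cool daylight


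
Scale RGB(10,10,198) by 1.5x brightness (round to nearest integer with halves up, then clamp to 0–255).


Multiply each channel by 1.5, round half up, clamp to [0, 255]
R: 10×1.5 = 15
G: 10×1.5 = 15
B: 198×1.5 = 297 → clamp → 255
= RGB(15, 15, 255)


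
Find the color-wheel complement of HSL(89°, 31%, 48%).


Complement = opposite side of color wheel = hue + 180°
H' = (89 + 180) mod 360 = 269°
S and L unchanged.
= HSL(269°, 31%, 48%)


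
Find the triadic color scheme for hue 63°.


Triadic: equally spaced at 120° intervals
H1 = 63°
H2 = (63 + 120) mod 360 = 183°
H3 = (63 + 240) mod 360 = 303°
Triadic = 63°, 183°, 303°


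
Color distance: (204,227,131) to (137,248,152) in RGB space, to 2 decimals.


d = √[(R₁-R₂)² + (G₁-G₂)² + (B₁-B₂)²]
d = √[(204-137)² + (227-248)² + (131-152)²]
d = √[4489 + 441 + 441]
d = √5371
d ≈ 73.29


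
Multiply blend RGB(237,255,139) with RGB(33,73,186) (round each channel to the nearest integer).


Multiply: C = A×B/255, rounded to nearest integer
R: 237×33/255 = 7821/255 ≈ 30.671 → 31
G: 255×73/255 = 18615/255 ≈ 73.000 → 73
B: 139×186/255 = 25854/255 ≈ 101.388 → 101
= RGB(31, 73, 101)


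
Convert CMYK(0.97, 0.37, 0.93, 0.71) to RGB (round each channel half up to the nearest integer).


R = 255 × (1-C) × (1-K) = 255 × 0.03 × 0.29 = 2.2185 → 2
G = 255 × (1-M) × (1-K) = 255 × 0.63 × 0.29 = 46.5885 → 47
B = 255 × (1-Y) × (1-K) = 255 × 0.07 × 0.29 = 5.1765 → 5
= RGB(2, 47, 5)


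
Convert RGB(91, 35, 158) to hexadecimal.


R = 91 → 5B (hex)
G = 35 → 23 (hex)
B = 158 → 9E (hex)
Hex = #5B239E


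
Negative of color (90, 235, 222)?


Invert: (255-R, 255-G, 255-B)
R: 255-90 = 165
G: 255-235 = 20
B: 255-222 = 33
= RGB(165, 20, 33)


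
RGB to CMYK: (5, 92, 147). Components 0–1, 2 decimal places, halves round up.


R'=5/255≈0.0196, G'=92/255≈0.3608, B'=147/255≈0.5765
K = 1 - max(R',G',B') = 1 - 147/255 = 108/255 = 0.42352… → 0.42
(1-R'-K)/(1-K) simplifies to (max-R)/max with max = 147:
C = (147-5)/147 = 142/147 = 0.96598… → 0.97
M = (147-92)/147 = 55/147 = 0.37414… → 0.37
Y = (147-147)/147 = 0/147 = 0 → 0.00
= CMYK(0.97, 0.37, 0.00, 0.42)


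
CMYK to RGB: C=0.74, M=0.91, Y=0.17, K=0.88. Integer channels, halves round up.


R = 255 × (1-C) × (1-K) = 255 × 0.26 × 0.12 = 7.956 → 8
G = 255 × (1-M) × (1-K) = 255 × 0.09 × 0.12 = 2.754 → 3
B = 255 × (1-Y) × (1-K) = 255 × 0.83 × 0.12 = 25.398 → 25
= RGB(8, 3, 25)


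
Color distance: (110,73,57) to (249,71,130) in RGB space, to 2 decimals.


d = √[(R₁-R₂)² + (G₁-G₂)² + (B₁-B₂)²]
d = √[(110-249)² + (73-71)² + (57-130)²]
d = √[19321 + 4 + 5329]
d = √24654
d ≈ 157.02


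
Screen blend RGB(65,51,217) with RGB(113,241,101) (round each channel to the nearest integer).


Screen: C = 255 - (255-A)×(255-B)/255, rounded to nearest integer
R: 255 - (255-65)×(255-113)/255 = 255 - 26980/255 ≈ 255 - 105.804 = 149.196 → 149
G: 255 - (255-51)×(255-241)/255 = 255 - 2856/255 ≈ 255 - 11.200 = 243.800 → 244
B: 255 - (255-217)×(255-101)/255 = 255 - 5852/255 ≈ 255 - 22.949 = 232.051 → 232
= RGB(149, 244, 232)


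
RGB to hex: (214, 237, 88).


R = 214 → D6 (hex)
G = 237 → ED (hex)
B = 88 → 58 (hex)
Hex = #D6ED58


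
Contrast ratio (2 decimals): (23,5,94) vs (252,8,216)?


Linearize each sRGB channel c=v/255: c/12.92 if c ≤ 0.04045 else ((c+0.055)/1.055)^2.4
L = 0.2126×R_lin + 0.7152×G_lin + 0.0722×B_lin
Color 1 (23,5,94):
  R=23: 23/255≈0.0902 > 0.04045 → ((0.0902+0.055)/1.055)^2.4 ≈ 0.00857
  G=5: 5/255≈0.0196 ≤ 0.04045 → 0.0196/12.92 ≈ 0.00152
  B=94: 94/255≈0.3686 > 0.04045 → ((0.3686+0.055)/1.055)^2.4 ≈ 0.11193
  L1 = 0.2126×0.00857 + 0.7152×0.00152 + 0.0722×0.11193 ≈ 0.01099
Color 2 (252,8,216):
  R=252: 252/255≈0.9882 > 0.04045 → ((0.9882+0.055)/1.055)^2.4 ≈ 0.97345
  G=8: 8/255≈0.0314 ≤ 0.04045 → 0.0314/12.92 ≈ 0.00243
  B=216: 216/255≈0.8471 > 0.04045 → ((0.8471+0.055)/1.055)^2.4 ≈ 0.68669
  L2 = 0.2126×0.97345 + 0.7152×0.00243 + 0.0722×0.68669 ≈ 0.25827
Lighter = 0.25827, Darker = 0.01099
Ratio = (L_lighter + 0.05) / (L_darker + 0.05)
Ratio = (0.25827 + 0.05) / (0.01099 + 0.05) = 0.30827 / 0.06099 ≈ 5.0546
Ratio ≈ 5.05:1


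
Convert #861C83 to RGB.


86 → 134 (R)
1C → 28 (G)
83 → 131 (B)
= RGB(134, 28, 131)


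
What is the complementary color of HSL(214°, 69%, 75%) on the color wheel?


Complement = opposite side of color wheel = hue + 180°
H' = (214 + 180) mod 360 = 34°
S and L unchanged.
= HSL(34°, 69%, 75%)


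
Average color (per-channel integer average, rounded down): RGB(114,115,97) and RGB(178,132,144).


Midpoint: each channel = ⌊(C₁+C₂)/2⌋
R: ⌊(114+178)/2⌋ = 146
G: ⌊(115+132)/2⌋ = 123
B: ⌊(97+144)/2⌋ = 120
= RGB(146, 123, 120)


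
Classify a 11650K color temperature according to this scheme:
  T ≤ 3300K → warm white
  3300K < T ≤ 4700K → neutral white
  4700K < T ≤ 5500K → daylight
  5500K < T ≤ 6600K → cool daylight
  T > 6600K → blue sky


Temperature: 11650K
11650K > 6600K → blue sky
Classification: blue sky


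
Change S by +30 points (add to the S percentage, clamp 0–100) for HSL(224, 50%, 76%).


Original S = 50%
Adjustment = +30 percentage points
New S = 50 + (30) = 80
Clamp to [0, 100] → 80
= HSL(224°, 80%, 76%)


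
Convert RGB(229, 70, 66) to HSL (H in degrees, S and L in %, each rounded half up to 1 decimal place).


Normalize: R'=229/255≈0.8980, G'=70/255≈0.2745, B'=66/255≈0.2588
Max=229/255, Min=66/255, Δ=Max-Min=163/255
L = (Max+Min)/2 = (229+66)/510 = 295/510 = 0.57843… → L = 57.8%
L > 0.5 → S = Δ/(2-Max-Min) = 163/(510-229-66) = 163/215 = 0.75813… → S = 75.8%
(the 1/255 factors cancel in S and H, so raw channel differences can be used)
Max is R' → H = 60 × (((G-B)/Δ) mod 6) = 60 × (((70-66)/163) mod 6)
  4/163 = 0.0245…
  H = 60 × 0.0245… = 1.472…° → H = 1.5°
= HSL(1.5°, 75.8%, 57.8%)


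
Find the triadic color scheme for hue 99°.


Triadic: equally spaced at 120° intervals
H1 = 99°
H2 = (99 + 120) mod 360 = 219°
H3 = (99 + 240) mod 360 = 339°
Triadic = 99°, 219°, 339°


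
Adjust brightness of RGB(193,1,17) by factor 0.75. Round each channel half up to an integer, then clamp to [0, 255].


Multiply each channel by 0.75, round half up, clamp to [0, 255]
R: 193×0.75 = 144.75 → round → 145
G: 1×0.75 = 0.75 → round → 1
B: 17×0.75 = 12.75 → round → 13
= RGB(145, 1, 13)


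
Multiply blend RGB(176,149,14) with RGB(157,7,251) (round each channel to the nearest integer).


Multiply: C = A×B/255, rounded to nearest integer
R: 176×157/255 = 27632/255 ≈ 108.361 → 108
G: 149×7/255 = 1043/255 ≈ 4.090 → 4
B: 14×251/255 = 3514/255 ≈ 13.780 → 14
= RGB(108, 4, 14)


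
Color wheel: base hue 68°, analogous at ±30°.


Base hue: 68°
Left analog: (68 - 30) mod 360 = 38°
Right analog: (68 + 30) mod 360 = 98°
Analogous hues = 38° and 98°


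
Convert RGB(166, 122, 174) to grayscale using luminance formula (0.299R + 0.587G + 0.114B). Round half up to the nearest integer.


Gray = 0.299×R + 0.587×G + 0.114×B
Gray = 0.299×166 + 0.587×122 + 0.114×174
Gray = 49.634 + 71.614 + 19.836
Gray = 141.084 → round half up → 141
Gray = 141


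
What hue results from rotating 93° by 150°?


New hue = (H + rotation) mod 360
New hue = (93 + 150) mod 360
= 243 mod 360
= 243°


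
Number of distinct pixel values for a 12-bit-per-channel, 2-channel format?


Total bits = 12 bits/channel × 2 channels = 24 bits
Distinct pixel values = 2^24
= 16,777,216 pixel values


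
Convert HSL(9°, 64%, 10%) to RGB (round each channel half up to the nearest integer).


H=9°, S=0.64, L=0.10
C = (1-|2L-1|)×S = (1-|-0.80|)×0.64 = 0.128
H' = H/60 = 9/60 ≈ 0.1500; X = C×(1-|H' mod 2 - 1|) = 0.0192
m = L - C/2 = 0.10 - 0.064 = 0.036
Sector ⌊H'⌋ = 0 → (R',G',B') = (0.128, 0.0192, 0.0)
RGB = ((R'+m)×255, (G'+m)×255, (B'+m)×255) = (41.82, 14.076, 9.18)
Round half up → RGB(42, 14, 9)


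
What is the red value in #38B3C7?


Color: #38B3C7
R = 38 = 56
G = B3 = 179
B = C7 = 199
Red = 56


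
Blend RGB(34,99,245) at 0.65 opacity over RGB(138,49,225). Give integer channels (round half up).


C = α×F + (1-α)×B, with 1-α = 0.35
R: 0.65×34 + 0.35×138 = 22.10 + 48.30 = 70.40 → 70
G: 0.65×99 + 0.35×49 = 64.35 + 17.15 = 81.50 → 82
B: 0.65×245 + 0.35×225 = 159.25 + 78.75 = 238.00 → 238
= RGB(70, 82, 238)


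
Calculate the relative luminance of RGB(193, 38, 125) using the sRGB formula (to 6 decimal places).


Linearize each channel (sRGB transfer function): c = v/255; c_lin = c/12.92 if c ≤ 0.04045, else ((c+0.055)/1.055)^2.4
  R: 193/255 ≈ 0.756863 > 0.04045 → ((0.756863+0.055)/1.055)^2.4 ≈ 0.533276
  G: 38/255 ≈ 0.149020 > 0.04045 → ((0.149020+0.055)/1.055)^2.4 ≈ 0.019382
  B: 125/255 ≈ 0.490196 > 0.04045 → ((0.490196+0.055)/1.055)^2.4 ≈ 0.205079
R_lin = 0.533276, G_lin = 0.019382, B_lin = 0.205079
L = 0.2126×R + 0.7152×G + 0.0722×B
L = 0.2126×0.533276 + 0.7152×0.019382 + 0.0722×0.205079
L ≈ 0.142044


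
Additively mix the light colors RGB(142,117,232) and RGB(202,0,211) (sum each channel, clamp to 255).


Additive: each channel = min(255, C₁+C₂)
R: 142+202 = 344 → 255
G: 117+0 = 117 → 117
B: 232+211 = 443 → 255
= RGB(255, 117, 255)


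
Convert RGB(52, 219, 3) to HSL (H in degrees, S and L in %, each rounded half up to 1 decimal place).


Normalize: R'=52/255≈0.2039, G'=219/255≈0.8588, B'=3/255≈0.0118
Max=219/255, Min=3/255, Δ=Max-Min=216/255
L = (Max+Min)/2 = (219+3)/510 = 222/510 = 0.43529… → L = 43.5%
L ≤ 0.5 → S = Δ/(Max+Min) = 216/(219+3) = 216/222 = 0.97297… → S = 97.3%
(the 1/255 factors cancel in S and H, so raw channel differences can be used)
Max is G' → H = 60 × ((B-R)/Δ + 2) = 60 × ((3-52)/216 + 2)
  -49/216 + 2 = -0.2268… + 2 = 1.7731…
  H = 60 × 1.7731… = 106.388…° → H = 106.4°
= HSL(106.4°, 97.3%, 43.5%)


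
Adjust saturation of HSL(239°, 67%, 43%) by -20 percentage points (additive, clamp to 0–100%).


Original S = 67%
Adjustment = -20 percentage points
New S = 67 + (-20) = 47
Clamp to [0, 100] → 47
= HSL(239°, 47%, 43%)


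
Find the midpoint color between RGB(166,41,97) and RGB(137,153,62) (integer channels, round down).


Midpoint: each channel = ⌊(C₁+C₂)/2⌋
R: ⌊(166+137)/2⌋ = 151
G: ⌊(41+153)/2⌋ = 97
B: ⌊(97+62)/2⌋ = 79
= RGB(151, 97, 79)


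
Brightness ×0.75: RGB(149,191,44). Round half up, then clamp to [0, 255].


Multiply each channel by 0.75, round half up, clamp to [0, 255]
R: 149×0.75 = 111.75 → round → 112
G: 191×0.75 = 143.25 → round → 143
B: 44×0.75 = 33
= RGB(112, 143, 33)


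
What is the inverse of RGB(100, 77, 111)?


Invert: (255-R, 255-G, 255-B)
R: 255-100 = 155
G: 255-77 = 178
B: 255-111 = 144
= RGB(155, 178, 144)


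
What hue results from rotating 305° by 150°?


New hue = (H + rotation) mod 360
New hue = (305 + 150) mod 360
= 455 mod 360
= 95°


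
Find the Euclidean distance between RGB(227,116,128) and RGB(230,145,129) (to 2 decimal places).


d = √[(R₁-R₂)² + (G₁-G₂)² + (B₁-B₂)²]
d = √[(227-230)² + (116-145)² + (128-129)²]
d = √[9 + 841 + 1]
d = √851
d ≈ 29.17


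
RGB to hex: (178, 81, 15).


R = 178 → B2 (hex)
G = 81 → 51 (hex)
B = 15 → 0F (hex)
Hex = #B2510F


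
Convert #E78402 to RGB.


E7 → 231 (R)
84 → 132 (G)
02 → 2 (B)
= RGB(231, 132, 2)


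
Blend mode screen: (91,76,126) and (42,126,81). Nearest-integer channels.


Screen: C = 255 - (255-A)×(255-B)/255, rounded to nearest integer
R: 255 - (255-91)×(255-42)/255 = 255 - 34932/255 ≈ 255 - 136.988 = 118.012 → 118
G: 255 - (255-76)×(255-126)/255 = 255 - 23091/255 ≈ 255 - 90.553 = 164.447 → 164
B: 255 - (255-126)×(255-81)/255 = 255 - 22446/255 ≈ 255 - 88.024 = 166.976 → 167
= RGB(118, 164, 167)


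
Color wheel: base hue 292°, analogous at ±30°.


Base hue: 292°
Left analog: (292 - 30) mod 360 = 262°
Right analog: (292 + 30) mod 360 = 322°
Analogous hues = 262° and 322°


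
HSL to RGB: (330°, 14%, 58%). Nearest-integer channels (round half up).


H=330°, S=0.14, L=0.58
C = (1-|2L-1|)×S = (1-|0.16|)×0.14 = 0.1176
H' = H/60 = 330/60 ≈ 5.5000; X = C×(1-|H' mod 2 - 1|) = 0.0588
m = L - C/2 = 0.58 - 0.0588 = 0.5212
Sector ⌊H'⌋ = 5 → (R',G',B') = (0.1176, 0.0, 0.0588)
RGB = ((R'+m)×255, (G'+m)×255, (B'+m)×255) = (162.894, 132.906, 147.9)
Round half up → RGB(163, 133, 148)


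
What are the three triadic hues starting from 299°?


Triadic: equally spaced at 120° intervals
H1 = 299°
H2 = (299 + 120) mod 360 = 59°
H3 = (299 + 240) mod 360 = 179°
Triadic = 299°, 59°, 179°


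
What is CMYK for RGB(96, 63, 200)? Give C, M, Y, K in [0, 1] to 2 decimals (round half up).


R'=96/255≈0.3765, G'=63/255≈0.2471, B'=200/255≈0.7843
K = 1 - max(R',G',B') = 1 - 200/255 = 55/255 = 0.21568… → 0.22
(1-R'-K)/(1-K) simplifies to (max-R)/max with max = 200:
C = (200-96)/200 = 104/200 = 0.52 → 0.52
M = (200-63)/200 = 137/200 = 0.685 → 0.69
Y = (200-200)/200 = 0/200 = 0 → 0.00
= CMYK(0.52, 0.69, 0.00, 0.22)


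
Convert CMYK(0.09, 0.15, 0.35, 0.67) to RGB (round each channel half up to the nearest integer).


R = 255 × (1-C) × (1-K) = 255 × 0.91 × 0.33 = 76.5765 → 77
G = 255 × (1-M) × (1-K) = 255 × 0.85 × 0.33 = 71.5275 → 72
B = 255 × (1-Y) × (1-K) = 255 × 0.65 × 0.33 = 54.6975 → 55
= RGB(77, 72, 55)


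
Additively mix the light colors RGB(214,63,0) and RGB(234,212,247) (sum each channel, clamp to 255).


Additive: each channel = min(255, C₁+C₂)
R: 214+234 = 448 → 255
G: 63+212 = 275 → 255
B: 0+247 = 247 → 247
= RGB(255, 255, 247)


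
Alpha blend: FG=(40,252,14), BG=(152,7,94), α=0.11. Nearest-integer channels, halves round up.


C = α×F + (1-α)×B, with 1-α = 0.89
R: 0.11×40 + 0.89×152 = 4.40 + 135.28 = 139.68 → 140
G: 0.11×252 + 0.89×7 = 27.72 + 6.23 = 33.95 → 34
B: 0.11×14 + 0.89×94 = 1.54 + 83.66 = 85.20 → 85
= RGB(140, 34, 85)


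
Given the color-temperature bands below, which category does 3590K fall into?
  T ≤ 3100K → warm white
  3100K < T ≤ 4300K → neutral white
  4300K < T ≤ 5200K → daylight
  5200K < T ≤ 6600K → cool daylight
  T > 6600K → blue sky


Temperature: 3590K
3100K < 3590K ≤ 4300K → neutral white
Classification: neutral white


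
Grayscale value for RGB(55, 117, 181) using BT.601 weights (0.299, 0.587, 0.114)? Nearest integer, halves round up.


Gray = 0.299×R + 0.587×G + 0.114×B
Gray = 0.299×55 + 0.587×117 + 0.114×181
Gray = 16.445 + 68.679 + 20.634
Gray = 105.758 → round half up → 106
Gray = 106


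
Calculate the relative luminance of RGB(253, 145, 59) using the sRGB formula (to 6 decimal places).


Linearize each channel (sRGB transfer function): c = v/255; c_lin = c/12.92 if c ≤ 0.04045, else ((c+0.055)/1.055)^2.4
  R: 253/255 ≈ 0.992157 > 0.04045 → ((0.992157+0.055)/1.055)^2.4 ≈ 0.982251
  G: 145/255 ≈ 0.568627 > 0.04045 → ((0.568627+0.055)/1.055)^2.4 ≈ 0.283149
  B: 59/255 ≈ 0.231373 > 0.04045 → ((0.231373+0.055)/1.055)^2.4 ≈ 0.043735
R_lin = 0.982251, G_lin = 0.283149, B_lin = 0.043735
L = 0.2126×R + 0.7152×G + 0.0722×B
L = 0.2126×0.982251 + 0.7152×0.283149 + 0.0722×0.043735
L ≈ 0.414492


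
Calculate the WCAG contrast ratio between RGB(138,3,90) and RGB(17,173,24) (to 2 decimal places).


Linearize each sRGB channel c=v/255: c/12.92 if c ≤ 0.04045 else ((c+0.055)/1.055)^2.4
L = 0.2126×R_lin + 0.7152×G_lin + 0.0722×B_lin
Color 1 (138,3,90):
  R=138: 138/255≈0.5412 > 0.04045 → ((0.5412+0.055)/1.055)^2.4 ≈ 0.25415
  G=3: 3/255≈0.0118 ≤ 0.04045 → 0.0118/12.92 ≈ 0.00091
  B=90: 90/255≈0.3529 > 0.04045 → ((0.3529+0.055)/1.055)^2.4 ≈ 0.10224
  L1 = 0.2126×0.25415 + 0.7152×0.00091 + 0.0722×0.10224 ≈ 0.06207
Color 2 (17,173,24):
  R=17: 17/255≈0.0667 > 0.04045 → ((0.0667+0.055)/1.055)^2.4 ≈ 0.00561
  G=173: 173/255≈0.6784 > 0.04045 → ((0.6784+0.055)/1.055)^2.4 ≈ 0.41789
  B=24: 24/255≈0.0941 > 0.04045 → ((0.0941+0.055)/1.055)^2.4 ≈ 0.00913
  L2 = 0.2126×0.00561 + 0.7152×0.41789 + 0.0722×0.00913 ≈ 0.30072
Lighter = 0.30072, Darker = 0.06207
Ratio = (L_lighter + 0.05) / (L_darker + 0.05)
Ratio = (0.30072 + 0.05) / (0.06207 + 0.05) = 0.35072 / 0.11207 ≈ 3.1296
Ratio ≈ 3.13:1


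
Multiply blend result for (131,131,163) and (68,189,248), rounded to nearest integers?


Multiply: C = A×B/255, rounded to nearest integer
R: 131×68/255 = 8908/255 ≈ 34.933 → 35
G: 131×189/255 = 24759/255 ≈ 97.094 → 97
B: 163×248/255 = 40424/255 ≈ 158.525 → 159
= RGB(35, 97, 159)


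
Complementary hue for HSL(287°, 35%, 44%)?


Complement = opposite side of color wheel = hue + 180°
H' = (287 + 180) mod 360 = 107°
S and L unchanged.
= HSL(107°, 35%, 44%)


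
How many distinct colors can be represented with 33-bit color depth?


Colors = 2^bits = 2^33
= 8,589,934,592 colors


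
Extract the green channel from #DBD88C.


Color: #DBD88C
R = DB = 219
G = D8 = 216
B = 8C = 140
Green = 216
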